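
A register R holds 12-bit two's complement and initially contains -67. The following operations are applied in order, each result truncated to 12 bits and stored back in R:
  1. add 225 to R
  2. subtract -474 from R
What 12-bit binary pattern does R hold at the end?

Start: R = -67 = 111110111101.
R = -67 + 225 = 158 = 000010011110
R = 158 − (-474) = 632 = 001001111000

001001111000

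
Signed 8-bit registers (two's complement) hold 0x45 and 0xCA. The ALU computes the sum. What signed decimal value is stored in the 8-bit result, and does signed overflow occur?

15; no overflow

0x45 = 01000101 = 69 (signed)
0xCA = 11001010 = -54 (signed)
  01000101
+ 11001010
= 00001111  (discard carry-out 1)
Result 00001111: MSB = 0 → value 15.
Addends have opposite signs, so signed overflow cannot occur.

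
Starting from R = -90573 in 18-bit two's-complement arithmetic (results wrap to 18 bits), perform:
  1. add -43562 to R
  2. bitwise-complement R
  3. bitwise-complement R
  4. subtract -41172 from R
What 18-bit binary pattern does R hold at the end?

101001010011011101

Start: R = -90573 = 101001111000110011.
R = -90573 + (-43562) = -134135; wraps to 128009 = 011111010000001001
R = NOT 011111010000001001 = 100000101111110110 = -128010
R = NOT 100000101111110110 = 011111010000001001 = 128009
R = 128009 − (-41172) = 169181; wraps to -92963 = 101001010011011101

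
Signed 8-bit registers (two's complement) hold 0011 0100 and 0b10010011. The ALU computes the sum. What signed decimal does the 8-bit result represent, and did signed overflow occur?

0011 0100 → 00110100 = 52 (signed)
0b10010011 → 10010011 = -109 (signed)
  00110100
+ 10010011
= 11000111
Result 11000111: MSB = 1 → 199 − 256 = -57.
Addends have opposite signs, so signed overflow cannot occur.

-57; no overflow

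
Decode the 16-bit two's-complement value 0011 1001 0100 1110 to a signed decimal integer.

14670

MSB is 0, so the value is non-negative: 0011100101001110 = 14670.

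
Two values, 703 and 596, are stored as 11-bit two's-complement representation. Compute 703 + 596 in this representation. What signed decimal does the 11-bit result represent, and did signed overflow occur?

-749; overflow

703 → 01010111111
596 → 01001010100
  01010111111
+ 01001010100
= 10100010011
Result 10100010011: MSB = 1 → 1299 − 2048 = -749.
Both addends are non-negative but the stored result is negative: signed overflow. The true value 703 + 596 = 1299 lies outside [-1024, 1023].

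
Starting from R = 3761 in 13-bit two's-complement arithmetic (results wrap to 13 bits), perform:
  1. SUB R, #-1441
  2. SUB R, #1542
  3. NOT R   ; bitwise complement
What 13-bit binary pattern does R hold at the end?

1000110110011

Start: R = 3761 = 0111010110001.
R = 3761 − (-1441) = 5202; wraps to -2990 = 1010001010010
R = -2990 − 1542 = -4532; wraps to 3660 = 0111001001100
R = NOT 0111001001100 = 1000110110011 = -3661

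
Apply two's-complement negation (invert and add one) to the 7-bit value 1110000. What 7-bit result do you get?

Invert: 0001111. Add 1: 0010000.
Check: 1110000 = -16, 0010000 = 16.

0010000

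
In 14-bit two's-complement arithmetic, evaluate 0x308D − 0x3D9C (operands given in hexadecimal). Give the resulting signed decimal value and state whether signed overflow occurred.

0x308D = 11000010001101 = -3955 (signed)
0x3D9C = 11110110011100 = -612 (signed)
Subtract via negate-and-add: invert 11110110011100 + 1 = 00001001100100 (i.e. 612).
  11000010001101
+ 00001001100100
= 11001011110001
Result 11001011110001: MSB = 1 → 13041 − 16384 = -3343.
Addends (after negating the subtrahend) have opposite signs, so signed overflow cannot occur.

-3343; no overflow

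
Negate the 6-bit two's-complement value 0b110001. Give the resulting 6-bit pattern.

Invert: 001110. Add 1: 001111.

001111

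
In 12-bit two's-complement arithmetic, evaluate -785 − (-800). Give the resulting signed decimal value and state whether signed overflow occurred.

15; no overflow

-785 → 110011101111
-800 → 110011100000
Subtract via negate-and-add: invert 110011100000 + 1 = 001100100000 (i.e. 800).
  110011101111
+ 001100100000
= 000000001111  (discard carry-out 1)
Result 000000001111: MSB = 0 → value 15.
Addends (after negating the subtrahend) have opposite signs, so signed overflow cannot occur.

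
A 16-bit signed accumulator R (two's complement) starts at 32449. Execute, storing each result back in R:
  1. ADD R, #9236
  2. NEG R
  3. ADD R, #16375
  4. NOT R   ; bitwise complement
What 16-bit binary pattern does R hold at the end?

Start: R = 32449 = 0111111011000001.
R = 32449 + 9236 = 41685; wraps to -23851 = 1010001011010101
R = −(-23851) = 23851 = 0101110100101011
R = 23851 + 16375 = 40226; wraps to -25310 = 1001110100100010
R = NOT 1001110100100010 = 0110001011011101 = 25309

0110001011011101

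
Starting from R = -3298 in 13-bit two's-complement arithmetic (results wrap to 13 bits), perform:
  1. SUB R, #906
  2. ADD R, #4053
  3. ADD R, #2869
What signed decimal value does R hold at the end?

2718

Start: R = -3298 = 1001100011110.
R = -3298 − 906 = -4204; wraps to 3988 = 0111110010100
R = 3988 + 4053 = 8041; wraps to -151 = 1111101101001
R = -151 + 2869 = 2718 = 0101010011110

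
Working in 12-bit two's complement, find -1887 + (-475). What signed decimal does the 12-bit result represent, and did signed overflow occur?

-1887 → 100010100001
-475 → 111000100101
  100010100001
+ 111000100101
= 011011000110  (discard carry-out 1)
Result 011011000110: MSB = 0 → value 1734.
Both addends are negative but the stored result is non-negative: signed overflow. The true value -1887 + (-475) = -2362 lies outside [-2048, 2047].

1734; overflow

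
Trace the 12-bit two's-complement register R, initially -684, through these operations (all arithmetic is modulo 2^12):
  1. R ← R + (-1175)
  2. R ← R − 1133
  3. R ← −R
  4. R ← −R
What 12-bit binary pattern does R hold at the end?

Start: R = -684 = 110101010100.
R = -684 + (-1175) = -1859 = 100010111101
R = -1859 − 1133 = -2992; wraps to 1104 = 010001010000
R = −(1104) = -1104 = 101110110000
R = −(-1104) = 1104 = 010001010000

010001010000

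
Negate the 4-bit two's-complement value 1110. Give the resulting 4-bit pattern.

0010

Invert: 0001. Add 1: 0010.
Check: 1110 = -2, 0010 = 2.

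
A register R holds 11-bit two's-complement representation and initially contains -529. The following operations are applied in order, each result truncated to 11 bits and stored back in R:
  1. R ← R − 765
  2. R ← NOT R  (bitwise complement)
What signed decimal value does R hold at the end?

Start: R = -529 = 10111101111.
R = -529 − 765 = -1294; wraps to 754 = 01011110010
R = NOT 01011110010 = 10100001101 = -755

-755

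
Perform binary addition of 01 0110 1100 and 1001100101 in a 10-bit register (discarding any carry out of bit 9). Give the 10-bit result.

1111010001

  0101101100
+ 1001100101
= 1111010001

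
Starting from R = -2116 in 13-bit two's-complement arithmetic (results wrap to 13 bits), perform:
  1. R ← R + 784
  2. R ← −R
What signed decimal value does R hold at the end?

1332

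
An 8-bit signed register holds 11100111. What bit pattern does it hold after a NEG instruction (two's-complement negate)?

Invert: 00011000. Add 1: 00011001.
Check: 11100111 = -25, 00011001 = 25.

00011001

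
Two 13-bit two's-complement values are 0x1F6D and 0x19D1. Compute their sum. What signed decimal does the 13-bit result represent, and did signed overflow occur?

0x1F6D = 1111101101101 = -147 (signed)
0x19D1 = 1100111010001 = -1583 (signed)
  1111101101101
+ 1100111010001
= 1100100111110  (discard carry-out 1)
Result 1100100111110: MSB = 1 → 6462 − 8192 = -1730.
Both addends are negative and so is the stored result: no signed overflow.

-1730; no overflow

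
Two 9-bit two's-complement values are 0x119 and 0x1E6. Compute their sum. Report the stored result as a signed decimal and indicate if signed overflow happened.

255; overflow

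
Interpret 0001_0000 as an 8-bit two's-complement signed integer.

MSB is 0, so the value is non-negative: 00010000 = 16.

16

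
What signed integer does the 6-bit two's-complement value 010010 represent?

MSB is 0, so the value is non-negative: 010010 = 18.

18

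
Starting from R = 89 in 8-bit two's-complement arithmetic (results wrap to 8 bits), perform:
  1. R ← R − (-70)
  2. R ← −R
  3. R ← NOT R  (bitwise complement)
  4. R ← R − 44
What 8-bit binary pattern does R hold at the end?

Start: R = 89 = 01011001.
R = 89 − (-70) = 159; wraps to -97 = 10011111
R = −(-97) = 97 = 01100001
R = NOT 01100001 = 10011110 = -98
R = -98 − 44 = -142; wraps to 114 = 01110010

01110010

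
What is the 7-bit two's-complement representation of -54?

1001010

|-54| = 54 = 0110110 in 7 bits.
Invert the bits: 1001001. Add 1: 1001010.
Check: 1001010 reads as 74 − 128 = -54.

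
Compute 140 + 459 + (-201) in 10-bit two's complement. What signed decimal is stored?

398

140 + 459 = 599 → wraps to -425 (1001010111)
-425 + (-201) = -626 → wraps to 398 (0110001110)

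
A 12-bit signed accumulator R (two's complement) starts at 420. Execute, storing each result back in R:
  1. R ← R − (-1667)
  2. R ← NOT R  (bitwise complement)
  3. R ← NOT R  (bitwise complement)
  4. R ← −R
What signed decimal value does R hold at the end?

2009

Start: R = 420 = 000110100100.
R = 420 − (-1667) = 2087; wraps to -2009 = 100000100111
R = NOT 100000100111 = 011111011000 = 2008
R = NOT 011111011000 = 100000100111 = -2009
R = −(-2009) = 2009 = 011111011001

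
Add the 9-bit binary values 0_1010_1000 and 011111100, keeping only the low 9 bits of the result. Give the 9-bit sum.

110100100

  010101000
+ 011111100
= 110100100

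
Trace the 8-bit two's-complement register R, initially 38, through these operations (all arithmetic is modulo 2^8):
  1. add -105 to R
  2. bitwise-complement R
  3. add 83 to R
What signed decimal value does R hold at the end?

-107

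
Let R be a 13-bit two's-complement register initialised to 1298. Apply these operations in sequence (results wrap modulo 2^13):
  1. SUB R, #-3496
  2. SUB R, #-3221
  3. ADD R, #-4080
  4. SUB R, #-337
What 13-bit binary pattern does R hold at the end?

1000010110000

Start: R = 1298 = 0010100010010.
R = 1298 − (-3496) = 4794; wraps to -3398 = 1001010111010
R = -3398 − (-3221) = -177 = 1111101001111
R = -177 + (-4080) = -4257; wraps to 3935 = 0111101011111
R = 3935 − (-337) = 4272; wraps to -3920 = 1000010110000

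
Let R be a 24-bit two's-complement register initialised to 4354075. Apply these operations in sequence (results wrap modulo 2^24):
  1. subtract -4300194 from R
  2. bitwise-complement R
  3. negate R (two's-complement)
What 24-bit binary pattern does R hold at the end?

Start: R = 4354075 = 010000100111000000011011.
R = 4354075 − (-4300194) = 8654269; wraps to -8122947 = 100001000000110110111101
R = NOT 100001000000110110111101 = 011110111111001001000010 = 8122946
R = −(8122946) = -8122946 = 100001000000110110111110

100001000000110110111110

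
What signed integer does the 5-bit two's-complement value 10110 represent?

MSB is 1, so the value is negative.
Invert: 01001. Add 1: 01010 = 10. So the value is −10.

-10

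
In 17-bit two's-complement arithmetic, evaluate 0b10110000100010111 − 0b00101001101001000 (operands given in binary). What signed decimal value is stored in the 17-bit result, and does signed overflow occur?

0b10110000100010111 → 10110000100010111 = -40681 (signed)
0b00101001101001000 → 00101001101001000 = 21320 (signed)
Subtract via negate-and-add: invert 00101001101001000 + 1 = 11010110010111000 (i.e. -21320).
  10110000100010111
+ 11010110010111000
= 10000110111001111  (discard carry-out 1)
Result 10000110111001111: MSB = 1 → 69071 − 131072 = -62001.
Both addends (after negating the subtrahend) are negative and so is the stored result: no signed overflow.

-62001; no overflow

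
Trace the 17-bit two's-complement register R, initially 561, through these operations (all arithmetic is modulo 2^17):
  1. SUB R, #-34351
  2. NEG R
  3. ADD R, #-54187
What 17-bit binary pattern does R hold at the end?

Start: R = 561 = 00000001000110001.
R = 561 − (-34351) = 34912 = 01000100001100000
R = −(34912) = -34912 = 10111011110100000
R = -34912 + (-54187) = -89099; wraps to 41973 = 01010001111110101

01010001111110101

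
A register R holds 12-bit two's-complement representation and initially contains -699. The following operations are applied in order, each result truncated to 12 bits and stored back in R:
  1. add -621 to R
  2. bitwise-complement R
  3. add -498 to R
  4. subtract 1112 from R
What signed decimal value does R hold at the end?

-291

Start: R = -699 = 110101000101.
R = -699 + (-621) = -1320 = 101011011000
R = NOT 101011011000 = 010100100111 = 1319
R = 1319 + (-498) = 821 = 001100110101
R = 821 − 1112 = -291 = 111011011101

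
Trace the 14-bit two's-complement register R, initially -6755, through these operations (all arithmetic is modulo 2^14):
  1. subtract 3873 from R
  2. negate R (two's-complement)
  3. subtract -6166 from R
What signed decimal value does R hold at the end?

Start: R = -6755 = 10010110011101.
R = -6755 − 3873 = -10628; wraps to 5756 = 01011001111100
R = −(5756) = -5756 = 10100110000100
R = -5756 − (-6166) = 410 = 00000110011010

410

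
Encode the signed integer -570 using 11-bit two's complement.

|-570| = 570 = 01000111010 in 11 bits.
Invert the bits: 10111000101. Add 1: 10111000110.

10111000110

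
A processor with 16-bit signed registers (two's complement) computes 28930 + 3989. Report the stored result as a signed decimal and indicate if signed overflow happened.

28930 → 0111000100000010
3989 → 0000111110010101
  0111000100000010
+ 0000111110010101
= 1000000010010111
Result 1000000010010111: MSB = 1 → 32919 − 65536 = -32617.
Both addends are non-negative but the stored result is negative: signed overflow. The true value 28930 + 3989 = 32919 lies outside [-32768, 32767].

-32617; overflow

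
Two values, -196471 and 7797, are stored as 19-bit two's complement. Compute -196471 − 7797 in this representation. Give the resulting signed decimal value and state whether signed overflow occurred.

-204268; no overflow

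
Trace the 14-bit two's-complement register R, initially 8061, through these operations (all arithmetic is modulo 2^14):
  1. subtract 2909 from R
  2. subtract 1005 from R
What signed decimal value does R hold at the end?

4147

Start: R = 8061 = 01111101111101.
R = 8061 − 2909 = 5152 = 01010000100000
R = 5152 − 1005 = 4147 = 01000000110011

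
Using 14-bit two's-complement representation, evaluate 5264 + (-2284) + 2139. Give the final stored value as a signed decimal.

5264 + (-2284) = 2980 (00101110100100)
2980 + 2139 = 5119 (01001111111111)

5119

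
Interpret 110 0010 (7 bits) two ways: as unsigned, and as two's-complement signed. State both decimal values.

unsigned = 98, signed = -30

Unsigned: 1100010 = 98.
Signed: MSB=1 → 98 − 128 = -30.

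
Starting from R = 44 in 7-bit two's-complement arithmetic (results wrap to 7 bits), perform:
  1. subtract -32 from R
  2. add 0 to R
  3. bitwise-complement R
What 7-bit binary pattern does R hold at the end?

0110011

Start: R = 44 = 0101100.
R = 44 − (-32) = 76; wraps to -52 = 1001100
R = -52 + 0 = -52 = 1001100
R = NOT 1001100 = 0110011 = 51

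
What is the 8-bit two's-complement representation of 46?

46 is non-negative, so write it directly in 8 bits: 00101110.

00101110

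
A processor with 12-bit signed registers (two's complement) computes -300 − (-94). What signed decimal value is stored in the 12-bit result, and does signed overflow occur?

-206; no overflow

-300 → 111011010100
-94 → 111110100010
Subtract via negate-and-add: invert 111110100010 + 1 = 000001011110 (i.e. 94).
  111011010100
+ 000001011110
= 111100110010
Result 111100110010: MSB = 1 → 3890 − 4096 = -206.
Addends (after negating the subtrahend) have opposite signs, so signed overflow cannot occur.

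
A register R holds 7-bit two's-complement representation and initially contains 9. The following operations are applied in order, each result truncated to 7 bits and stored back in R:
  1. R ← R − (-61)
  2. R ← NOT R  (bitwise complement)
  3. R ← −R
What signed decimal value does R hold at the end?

Start: R = 9 = 0001001.
R = 9 − (-61) = 70; wraps to -58 = 1000110
R = NOT 1000110 = 0111001 = 57
R = −(57) = -57 = 1000111

-57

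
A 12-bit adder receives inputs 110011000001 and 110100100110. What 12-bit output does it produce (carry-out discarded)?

100111100111

  110011000001
+ 110100100110
= 100111100111  (discard carry-out 1)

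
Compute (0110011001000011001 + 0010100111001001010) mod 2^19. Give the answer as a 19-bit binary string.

  0110011001000011001
+ 0010100111001001010
= 1001000000001100011

1001000000001100011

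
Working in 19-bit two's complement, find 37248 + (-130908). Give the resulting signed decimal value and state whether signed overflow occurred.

-93660; no overflow

37248 → 0001001000110000000
-130908 → 1100000000010100100
  0001001000110000000
+ 1100000000010100100
= 1101001001000100100
Result 1101001001000100100: MSB = 1 → 430628 − 524288 = -93660.
Addends have opposite signs, so signed overflow cannot occur.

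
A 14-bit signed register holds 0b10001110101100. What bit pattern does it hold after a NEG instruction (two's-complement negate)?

01110001010100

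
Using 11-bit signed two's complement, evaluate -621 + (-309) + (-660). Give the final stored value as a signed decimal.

458

-621 + (-309) = -930 (10001011110)
-930 + (-660) = -1590 → wraps to 458 (00111001010)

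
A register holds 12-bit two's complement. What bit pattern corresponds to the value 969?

969 is non-negative, so write it directly in 12 bits: 001111001001.

001111001001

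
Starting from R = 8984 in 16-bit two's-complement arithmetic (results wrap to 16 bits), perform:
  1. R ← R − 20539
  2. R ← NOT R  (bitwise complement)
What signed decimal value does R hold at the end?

11554

Start: R = 8984 = 0010001100011000.
R = 8984 − 20539 = -11555 = 1101001011011101
R = NOT 1101001011011101 = 0010110100100010 = 11554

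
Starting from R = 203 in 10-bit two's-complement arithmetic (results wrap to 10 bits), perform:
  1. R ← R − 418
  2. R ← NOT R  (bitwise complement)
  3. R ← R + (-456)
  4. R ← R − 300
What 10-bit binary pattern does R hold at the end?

Start: R = 203 = 0011001011.
R = 203 − 418 = -215 = 1100101001
R = NOT 1100101001 = 0011010110 = 214
R = 214 + (-456) = -242 = 1100001110
R = -242 − 300 = -542; wraps to 482 = 0111100010

0111100010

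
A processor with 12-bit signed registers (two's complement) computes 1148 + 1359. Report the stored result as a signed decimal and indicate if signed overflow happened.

1148 → 010001111100
1359 → 010101001111
  010001111100
+ 010101001111
= 100111001011
Result 100111001011: MSB = 1 → 2507 − 4096 = -1589.
Both addends are non-negative but the stored result is negative: signed overflow. The true value 1148 + 1359 = 2507 lies outside [-2048, 2047].

-1589; overflow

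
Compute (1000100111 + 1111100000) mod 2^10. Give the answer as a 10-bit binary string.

1000000111

  1000100111
+ 1111100000
= 1000000111  (discard carry-out 1)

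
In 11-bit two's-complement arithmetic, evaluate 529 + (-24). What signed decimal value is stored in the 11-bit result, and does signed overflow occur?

505; no overflow

529 → 01000010001
-24 → 11111101000
  01000010001
+ 11111101000
= 00111111001  (discard carry-out 1)
Result 00111111001: MSB = 0 → value 505.
Addends have opposite signs, so signed overflow cannot occur.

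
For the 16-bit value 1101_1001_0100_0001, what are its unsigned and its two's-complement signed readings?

Unsigned: 1101100101000001 = 55617.
Signed: MSB=1 → 55617 − 65536 = -9919.

unsigned = 55617, signed = -9919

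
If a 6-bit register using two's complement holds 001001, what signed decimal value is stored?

9

MSB is 0, so the value is non-negative: 001001 = 9.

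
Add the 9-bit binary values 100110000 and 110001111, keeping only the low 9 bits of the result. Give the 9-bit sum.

010111111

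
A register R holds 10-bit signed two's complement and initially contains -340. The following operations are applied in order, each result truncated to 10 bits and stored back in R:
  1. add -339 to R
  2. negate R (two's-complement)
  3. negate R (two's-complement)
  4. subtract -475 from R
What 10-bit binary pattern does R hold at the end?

1100110100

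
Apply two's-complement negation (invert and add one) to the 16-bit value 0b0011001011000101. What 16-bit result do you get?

1100110100111011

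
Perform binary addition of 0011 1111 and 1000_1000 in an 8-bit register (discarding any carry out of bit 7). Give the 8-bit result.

11000111

  00111111
+ 10001000
= 11000111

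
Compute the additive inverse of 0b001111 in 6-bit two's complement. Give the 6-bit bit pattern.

110001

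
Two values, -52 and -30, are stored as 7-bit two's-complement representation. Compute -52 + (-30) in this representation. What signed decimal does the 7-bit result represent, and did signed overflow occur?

-52 → 1001100
-30 → 1100010
  1001100
+ 1100010
= 0101110  (discard carry-out 1)
Result 0101110: MSB = 0 → value 46.
Both addends are negative but the stored result is non-negative: signed overflow. The true value -52 + (-30) = -82 lies outside [-64, 63].

46; overflow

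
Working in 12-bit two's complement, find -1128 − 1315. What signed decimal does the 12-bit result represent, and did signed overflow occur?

-1128 → 101110011000
1315 → 010100100011
Subtract via negate-and-add: invert 010100100011 + 1 = 101011011101 (i.e. -1315).
  101110011000
+ 101011011101
= 011001110101  (discard carry-out 1)
Result 011001110101: MSB = 0 → value 1653.
Both addends (after negating the subtrahend) are negative but the stored result is non-negative: signed overflow. The true value -1128 − 1315 = -2443 lies outside [-2048, 2047].

1653; overflow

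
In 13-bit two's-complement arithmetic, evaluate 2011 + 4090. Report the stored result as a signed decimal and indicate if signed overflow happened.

-2091; overflow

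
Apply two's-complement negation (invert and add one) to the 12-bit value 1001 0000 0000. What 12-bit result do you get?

Invert: 011011111111. Add 1: 011100000000.

011100000000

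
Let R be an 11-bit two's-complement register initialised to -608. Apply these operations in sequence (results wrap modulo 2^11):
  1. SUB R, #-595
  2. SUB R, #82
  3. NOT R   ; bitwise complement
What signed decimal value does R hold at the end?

94

Start: R = -608 = 10110100000.
R = -608 − (-595) = -13 = 11111110011
R = -13 − 82 = -95 = 11110100001
R = NOT 11110100001 = 00001011110 = 94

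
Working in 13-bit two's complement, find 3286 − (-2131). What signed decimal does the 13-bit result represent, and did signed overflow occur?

-2775; overflow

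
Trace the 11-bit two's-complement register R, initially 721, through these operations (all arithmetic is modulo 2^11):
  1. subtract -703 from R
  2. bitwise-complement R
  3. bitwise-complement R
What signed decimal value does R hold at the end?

-624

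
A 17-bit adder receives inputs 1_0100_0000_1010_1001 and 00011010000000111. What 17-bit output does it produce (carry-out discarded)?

  10100000010101001
+ 00011010000000111
= 10111010010110000

10111010010110000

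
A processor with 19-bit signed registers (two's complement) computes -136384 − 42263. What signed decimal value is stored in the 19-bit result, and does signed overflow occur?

-178647; no overflow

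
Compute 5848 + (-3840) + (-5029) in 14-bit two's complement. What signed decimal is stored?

5848 + (-3840) = 2008 (00011111011000)
2008 + (-5029) = -3021 (11010000110011)

-3021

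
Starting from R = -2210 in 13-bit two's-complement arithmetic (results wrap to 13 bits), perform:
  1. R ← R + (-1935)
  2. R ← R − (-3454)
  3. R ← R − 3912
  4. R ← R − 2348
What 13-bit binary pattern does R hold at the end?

0010011011001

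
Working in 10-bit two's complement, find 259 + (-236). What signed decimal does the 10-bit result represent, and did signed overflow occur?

23; no overflow

259 → 0100000011
-236 → 1100010100
  0100000011
+ 1100010100
= 0000010111  (discard carry-out 1)
Result 0000010111: MSB = 0 → value 23.
Addends have opposite signs, so signed overflow cannot occur.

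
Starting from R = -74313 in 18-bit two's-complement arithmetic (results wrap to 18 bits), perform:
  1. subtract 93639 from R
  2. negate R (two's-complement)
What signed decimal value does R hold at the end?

-94192

Start: R = -74313 = 101101110110110111.
R = -74313 − 93639 = -167952; wraps to 94192 = 010110111111110000
R = −(94192) = -94192 = 101001000000010000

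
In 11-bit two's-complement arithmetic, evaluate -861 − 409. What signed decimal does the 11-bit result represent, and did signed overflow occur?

778; overflow

-861 → 10010100011
409 → 00110011001
Subtract via negate-and-add: invert 00110011001 + 1 = 11001100111 (i.e. -409).
  10010100011
+ 11001100111
= 01100001010  (discard carry-out 1)
Result 01100001010: MSB = 0 → value 778.
Both addends (after negating the subtrahend) are negative but the stored result is non-negative: signed overflow. The true value -861 − 409 = -1270 lies outside [-1024, 1023].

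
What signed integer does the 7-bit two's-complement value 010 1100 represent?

44

MSB is 0, so the value is non-negative: 0101100 = 44.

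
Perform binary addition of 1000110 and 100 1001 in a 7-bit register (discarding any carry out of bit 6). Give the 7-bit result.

0001111

  1000110
+ 1001001
= 0001111  (discard carry-out 1)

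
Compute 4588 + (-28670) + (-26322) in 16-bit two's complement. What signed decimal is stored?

15132

4588 + (-28670) = -24082 (1010000111101110)
-24082 + (-26322) = -50404 → wraps to 15132 (0011101100011100)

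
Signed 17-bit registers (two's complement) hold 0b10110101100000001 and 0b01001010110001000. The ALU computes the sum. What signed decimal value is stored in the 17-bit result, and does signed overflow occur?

0b10110101100000001 → 10110101100000001 = -38143 (signed)
0b01001010110001000 → 01001010110001000 = 38280 (signed)
  10110101100000001
+ 01001010110001000
= 00000000010001001  (discard carry-out 1)
Result 00000000010001001: MSB = 0 → value 137.
Addends have opposite signs, so signed overflow cannot occur.

137; no overflow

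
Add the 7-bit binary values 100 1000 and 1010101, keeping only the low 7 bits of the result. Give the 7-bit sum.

0011101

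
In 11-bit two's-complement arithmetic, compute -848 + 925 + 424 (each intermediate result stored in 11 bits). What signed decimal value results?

501

-848 + 925 = 77 (00001001101)
77 + 424 = 501 (00111110101)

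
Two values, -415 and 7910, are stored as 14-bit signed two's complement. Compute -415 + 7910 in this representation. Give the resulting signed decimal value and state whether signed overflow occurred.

-415 → 11111001100001
7910 → 01111011100110
  11111001100001
+ 01111011100110
= 01110101000111  (discard carry-out 1)
Result 01110101000111: MSB = 0 → value 7495.
Addends have opposite signs, so signed overflow cannot occur.

7495; no overflow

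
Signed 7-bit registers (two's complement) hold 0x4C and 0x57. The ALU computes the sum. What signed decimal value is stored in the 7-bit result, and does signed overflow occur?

0x4C = 1001100 = -52 (signed)
0x57 = 1010111 = -41 (signed)
  1001100
+ 1010111
= 0100011  (discard carry-out 1)
Result 0100011: MSB = 0 → value 35.
Both addends are negative but the stored result is non-negative: signed overflow. The true value -52 + (-41) = -93 lies outside [-64, 63].

35; overflow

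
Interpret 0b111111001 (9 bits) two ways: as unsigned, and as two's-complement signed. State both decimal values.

unsigned = 505, signed = -7

Unsigned: 111111001 = 505.
Signed: MSB=1 → 505 − 512 = -7.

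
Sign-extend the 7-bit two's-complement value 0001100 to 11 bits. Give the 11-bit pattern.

MSB of 0001100 is 0; replicate it into the new high bits.
0000|0001100 → 00000001100 (still 12).

00000001100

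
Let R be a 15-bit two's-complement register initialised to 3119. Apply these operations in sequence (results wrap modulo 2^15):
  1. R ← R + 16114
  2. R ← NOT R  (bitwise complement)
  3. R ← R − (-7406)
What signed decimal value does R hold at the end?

-11828

Start: R = 3119 = 000110000101111.
R = 3119 + 16114 = 19233; wraps to -13535 = 100101100100001
R = NOT 100101100100001 = 011010011011110 = 13534
R = 13534 − (-7406) = 20940; wraps to -11828 = 101000111001100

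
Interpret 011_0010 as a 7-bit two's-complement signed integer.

MSB is 0, so the value is non-negative: 0110010 = 50.

50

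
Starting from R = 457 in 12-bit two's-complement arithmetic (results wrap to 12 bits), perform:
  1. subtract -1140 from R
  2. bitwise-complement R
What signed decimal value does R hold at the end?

-1598

Start: R = 457 = 000111001001.
R = 457 − (-1140) = 1597 = 011000111101
R = NOT 011000111101 = 100111000010 = -1598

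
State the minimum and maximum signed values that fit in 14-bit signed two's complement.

Minimum: −2^13 = -8192.
Maximum: 2^13 − 1 = 8191.

min = -8192, max = 8191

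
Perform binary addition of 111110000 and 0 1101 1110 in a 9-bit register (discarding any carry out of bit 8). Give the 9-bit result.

011001110

  111110000
+ 011011110
= 011001110  (discard carry-out 1)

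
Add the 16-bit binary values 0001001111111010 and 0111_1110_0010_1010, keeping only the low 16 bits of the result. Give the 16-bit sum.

1001001000100100

  0001001111111010
+ 0111111000101010
= 1001001000100100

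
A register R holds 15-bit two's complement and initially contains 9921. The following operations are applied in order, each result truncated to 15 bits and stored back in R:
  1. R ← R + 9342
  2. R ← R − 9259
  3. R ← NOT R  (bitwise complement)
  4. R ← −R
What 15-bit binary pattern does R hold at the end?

010011100010101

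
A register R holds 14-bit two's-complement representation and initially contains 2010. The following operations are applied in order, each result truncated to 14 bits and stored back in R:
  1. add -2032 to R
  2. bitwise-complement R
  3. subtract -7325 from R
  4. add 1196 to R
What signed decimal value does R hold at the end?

-7842

Start: R = 2010 = 00011111011010.
R = 2010 + (-2032) = -22 = 11111111101010
R = NOT 11111111101010 = 00000000010101 = 21
R = 21 − (-7325) = 7346 = 01110010110010
R = 7346 + 1196 = 8542; wraps to -7842 = 10000101011110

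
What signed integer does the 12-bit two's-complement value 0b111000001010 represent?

-502

MSB is 1, so the value is negative.
Invert: 000111110101. Add 1: 000111110110 = 502. So the value is −502.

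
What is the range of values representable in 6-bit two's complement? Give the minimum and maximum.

Minimum: −2^5 = -32.
Maximum: 2^5 − 1 = 31.

min = -32, max = 31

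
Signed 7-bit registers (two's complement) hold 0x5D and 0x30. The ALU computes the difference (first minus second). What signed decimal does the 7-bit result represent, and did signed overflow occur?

0x5D = 1011101 = -35 (signed)
0x30 = 0110000 = 48 (signed)
Subtract via negate-and-add: invert 0110000 + 1 = 1010000 (i.e. -48).
  1011101
+ 1010000
= 0101101  (discard carry-out 1)
Result 0101101: MSB = 0 → value 45.
Both addends (after negating the subtrahend) are negative but the stored result is non-negative: signed overflow. The true value -35 − 48 = -83 lies outside [-64, 63].

45; overflow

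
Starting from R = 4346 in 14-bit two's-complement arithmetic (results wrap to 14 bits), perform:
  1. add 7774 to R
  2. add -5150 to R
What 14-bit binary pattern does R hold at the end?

01101100111010

Start: R = 4346 = 01000011111010.
R = 4346 + 7774 = 12120; wraps to -4264 = 10111101011000
R = -4264 + (-5150) = -9414; wraps to 6970 = 01101100111010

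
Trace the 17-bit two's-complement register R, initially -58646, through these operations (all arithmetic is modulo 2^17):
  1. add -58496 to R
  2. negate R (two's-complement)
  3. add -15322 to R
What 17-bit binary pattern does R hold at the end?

Start: R = -58646 = 10001101011101010.
R = -58646 + (-58496) = -117142; wraps to 13930 = 00011011001101010
R = −(13930) = -13930 = 11100100110010110
R = -13930 + (-15322) = -29252 = 11000110110111100

11000110110111100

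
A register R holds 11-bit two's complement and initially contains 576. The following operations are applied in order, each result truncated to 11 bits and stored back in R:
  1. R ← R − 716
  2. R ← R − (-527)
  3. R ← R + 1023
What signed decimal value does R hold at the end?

Start: R = 576 = 01001000000.
R = 576 − 716 = -140 = 11101110100
R = -140 − (-527) = 387 = 00110000011
R = 387 + 1023 = 1410; wraps to -638 = 10110000010

-638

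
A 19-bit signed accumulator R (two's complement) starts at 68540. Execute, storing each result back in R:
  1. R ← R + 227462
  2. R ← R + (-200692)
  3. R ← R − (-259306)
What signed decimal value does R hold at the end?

Start: R = 68540 = 0010000101110111100.
R = 68540 + 227462 = 296002; wraps to -228286 = 1001000010001000010
R = -228286 + (-200692) = -428978; wraps to 95310 = 0010111010001001110
R = 95310 − (-259306) = 354616; wraps to -169672 = 1010110100100111000

-169672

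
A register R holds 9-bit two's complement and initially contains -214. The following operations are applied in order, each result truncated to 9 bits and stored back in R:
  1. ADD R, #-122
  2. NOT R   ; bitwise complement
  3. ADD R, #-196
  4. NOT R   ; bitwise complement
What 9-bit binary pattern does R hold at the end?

Start: R = -214 = 100101010.
R = -214 + (-122) = -336; wraps to 176 = 010110000
R = NOT 010110000 = 101001111 = -177
R = -177 + (-196) = -373; wraps to 139 = 010001011
R = NOT 010001011 = 101110100 = -140

101110100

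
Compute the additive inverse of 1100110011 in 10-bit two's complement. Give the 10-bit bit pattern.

Invert: 0011001100. Add 1: 0011001101.
Check: 1100110011 = -205, 0011001101 = 205.

0011001101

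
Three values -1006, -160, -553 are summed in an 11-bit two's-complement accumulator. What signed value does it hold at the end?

-1006 + (-160) = -1166 → wraps to 882 (01101110010)
882 + (-553) = 329 (00101001001)

329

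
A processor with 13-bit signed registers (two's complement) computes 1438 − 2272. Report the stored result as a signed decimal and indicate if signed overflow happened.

-834; no overflow

1438 → 0010110011110
2272 → 0100011100000
Subtract via negate-and-add: invert 0100011100000 + 1 = 1011100100000 (i.e. -2272).
  0010110011110
+ 1011100100000
= 1110010111110
Result 1110010111110: MSB = 1 → 7358 − 8192 = -834.
Addends (after negating the subtrahend) have opposite signs, so signed overflow cannot occur.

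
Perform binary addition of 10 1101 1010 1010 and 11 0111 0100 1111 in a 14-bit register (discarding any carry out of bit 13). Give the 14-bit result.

10010011111001

  10110110101010
+ 11011101001111
= 10010011111001  (discard carry-out 1)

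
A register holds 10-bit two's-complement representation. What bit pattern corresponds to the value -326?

|-326| = 326 = 0101000110 in 10 bits.
Invert the bits: 1010111001. Add 1: 1010111010.
Check: 1010111010 reads as 698 − 1024 = -326.

1010111010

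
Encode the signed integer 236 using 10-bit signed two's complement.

0011101100

236 is non-negative, so write it directly in 10 bits: 0011101100.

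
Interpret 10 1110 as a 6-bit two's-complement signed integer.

MSB is 1, so the value is negative.
Invert: 010001. Add 1: 010010 = 18. So the value is −18.

-18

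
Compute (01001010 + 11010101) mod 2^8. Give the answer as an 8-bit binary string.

  01001010
+ 11010101
= 00011111  (discard carry-out 1)

00011111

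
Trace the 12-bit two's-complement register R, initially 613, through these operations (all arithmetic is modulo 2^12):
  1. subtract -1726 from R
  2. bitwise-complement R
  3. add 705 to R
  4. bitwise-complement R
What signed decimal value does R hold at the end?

1634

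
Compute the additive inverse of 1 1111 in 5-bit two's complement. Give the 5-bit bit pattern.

00001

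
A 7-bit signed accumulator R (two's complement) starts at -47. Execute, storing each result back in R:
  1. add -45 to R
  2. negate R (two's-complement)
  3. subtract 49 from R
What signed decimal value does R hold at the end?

43

Start: R = -47 = 1010001.
R = -47 + (-45) = -92; wraps to 36 = 0100100
R = −(36) = -36 = 1011100
R = -36 − 49 = -85; wraps to 43 = 0101011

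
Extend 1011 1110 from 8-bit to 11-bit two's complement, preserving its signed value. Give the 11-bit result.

MSB of 10111110 is 1; replicate it into the new high bits.
111|10111110 → 11110111110 (still -66).

11110111110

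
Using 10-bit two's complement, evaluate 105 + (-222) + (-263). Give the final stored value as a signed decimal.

-380

105 + (-222) = -117 (1110001011)
-117 + (-263) = -380 (1010000100)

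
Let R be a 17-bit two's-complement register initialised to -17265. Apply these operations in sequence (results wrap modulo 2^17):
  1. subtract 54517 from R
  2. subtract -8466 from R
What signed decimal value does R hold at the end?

-63316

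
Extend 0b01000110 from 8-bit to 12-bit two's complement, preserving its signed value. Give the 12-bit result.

000001000110

MSB of 01000110 is 0; replicate it into the new high bits.
0000|01000110 → 000001000110 (still 70).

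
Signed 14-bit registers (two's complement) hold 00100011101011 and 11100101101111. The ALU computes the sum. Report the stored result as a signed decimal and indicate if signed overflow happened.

602; no overflow

00100011101011 = 2283 (signed)
11100101101111 = -1681 (signed)
  00100011101011
+ 11100101101111
= 00001001011010  (discard carry-out 1)
Result 00001001011010: MSB = 0 → value 602.
Addends have opposite signs, so signed overflow cannot occur.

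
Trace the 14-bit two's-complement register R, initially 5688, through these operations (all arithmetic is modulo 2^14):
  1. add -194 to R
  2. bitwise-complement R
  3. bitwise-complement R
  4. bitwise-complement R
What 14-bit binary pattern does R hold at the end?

Start: R = 5688 = 01011000111000.
R = 5688 + (-194) = 5494 = 01010101110110
R = NOT 01010101110110 = 10101010001001 = -5495
R = NOT 10101010001001 = 01010101110110 = 5494
R = NOT 01010101110110 = 10101010001001 = -5495

10101010001001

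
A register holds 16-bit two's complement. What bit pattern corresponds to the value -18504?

|-18504| = 18504 = 0100100001001000 in 16 bits.
Invert the bits: 1011011110110111. Add 1: 1011011110111000.

1011011110111000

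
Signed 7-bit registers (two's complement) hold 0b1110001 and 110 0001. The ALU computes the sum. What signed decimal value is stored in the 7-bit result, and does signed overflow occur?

-46; no overflow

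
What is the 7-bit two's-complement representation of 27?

27 is non-negative, so write it directly in 7 bits: 0011011.

0011011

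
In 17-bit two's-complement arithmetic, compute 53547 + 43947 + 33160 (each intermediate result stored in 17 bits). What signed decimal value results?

53547 + 43947 = 97494 → wraps to -33578 (10111110011010110)
-33578 + 33160 = -418 (11111111001011110)

-418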